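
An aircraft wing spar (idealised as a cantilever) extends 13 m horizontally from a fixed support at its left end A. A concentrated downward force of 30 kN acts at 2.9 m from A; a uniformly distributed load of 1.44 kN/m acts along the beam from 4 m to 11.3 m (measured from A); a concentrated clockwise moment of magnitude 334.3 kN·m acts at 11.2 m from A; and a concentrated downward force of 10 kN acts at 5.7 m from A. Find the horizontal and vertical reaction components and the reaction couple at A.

Resultant of the distributed load: 1.44 × 7.3 = 10.512 kN at 7.65 m from A.
ΣF_x = 0: A_x = 0.
ΣF_y = 0: A_y − 30 − 1.44·7.3 − 10 = 0 → A_y = 50.51 kN.
ΣM about A: M_A − 30·2.9 − (1.44·7.3)·7.65 − 334.3 − 10·5.7 = 0 → M_A = 558.7 kN·m.

A_x = 0, A_y = 50.51 kN, M_A = 558.7 kN·m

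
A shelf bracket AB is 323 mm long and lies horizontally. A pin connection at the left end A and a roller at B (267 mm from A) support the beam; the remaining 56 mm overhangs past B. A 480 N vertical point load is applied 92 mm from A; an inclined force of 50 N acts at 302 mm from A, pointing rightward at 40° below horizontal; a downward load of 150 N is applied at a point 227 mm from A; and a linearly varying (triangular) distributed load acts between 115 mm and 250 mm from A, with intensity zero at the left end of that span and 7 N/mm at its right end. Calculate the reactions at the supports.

A_x = -38.30 N, A_y = 442.6 N, B_y = 692.1 N

Resultant of the triangular load: ½ × 7 × 135 = 472.5 N, acting at 205 mm from A (one-third of the span from the peak).
ΣM about A: B_y·267 − 480·92 − 50·sin40°·302 − 150·227 − (½·7·135)·205 = 0 → B_y = 184779/267 = 692.056 ≈ 692.1 N.
ΣF_y = 0: A_y + 692.056 − 480 − 50·sin40° − 150 − ½·7·135 = 0 → A_y = 442.6 N.
ΣF_x = 0: A_x + 50·cos40° = 0 → A_x = -38.30 N.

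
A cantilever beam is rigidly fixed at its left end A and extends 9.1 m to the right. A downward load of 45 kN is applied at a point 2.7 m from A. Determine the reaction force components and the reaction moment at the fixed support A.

A_x = 0, A_y = 45.00 kN, M_A = 121.5 kN·m

ΣF_x = 0: A_x = 0.
ΣF_y = 0: A_y − 45 = 0 → A_y = 45.00 kN.
ΣM about A: M_A − 45·2.7 = 0 → M_A = 121.5 kN·m.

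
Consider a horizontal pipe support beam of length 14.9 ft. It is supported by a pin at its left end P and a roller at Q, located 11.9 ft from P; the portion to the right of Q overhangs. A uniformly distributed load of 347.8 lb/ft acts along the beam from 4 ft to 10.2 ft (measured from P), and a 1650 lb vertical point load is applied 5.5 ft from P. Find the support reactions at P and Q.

Resultant of the distributed load: 347.8 × 6.2 = 2156.36 lb at 7.1 ft from P.
Taking moments about P: Q_y·11.9 − (347.8·6.2)·7.1 − 1650·5.5 = 0 → Q_y = 24385.156/11.9 = 2049.17 ≈ 2049 lb.
ΣF_y = 0: P_y + 2049.17 − 347.8·6.2 − 1650 = 0 → P_y = 1757 lb.
ΣF_x = 0: no horizontal applied forces, so P_x = 0.

P_x = 0, P_y = 1757 lb, Q_y = 2049 lb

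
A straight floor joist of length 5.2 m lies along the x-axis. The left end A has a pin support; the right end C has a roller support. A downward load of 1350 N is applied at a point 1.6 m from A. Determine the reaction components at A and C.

A_x = 0, A_y = 934.6 N, C_y = 415.4 N

Moments about A: C_y·5.2 − 1350·1.6 = 0 → C_y = 2160/5.2 = 415.385 ≈ 415.4 N.
ΣF_y = 0: A_y + 415.385 − 1350 = 0 → A_y = 934.6 N.
ΣF_x = 0: no horizontal applied forces, so A_x = 0.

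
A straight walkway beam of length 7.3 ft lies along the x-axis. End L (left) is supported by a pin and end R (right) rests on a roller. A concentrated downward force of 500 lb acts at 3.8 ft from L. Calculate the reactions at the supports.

ΣM about L: R_y·7.3 − 500·3.8 = 0 → R_y = 1900/7.3 = 260.274 ≈ 260.3 lb.
ΣF_y = 0: L_y + 260.274 − 500 = 0 → L_y = 239.7 lb.
ΣF_x = 0: no horizontal applied forces, so L_x = 0.

L_x = 0, L_y = 239.7 lb, R_y = 260.3 lb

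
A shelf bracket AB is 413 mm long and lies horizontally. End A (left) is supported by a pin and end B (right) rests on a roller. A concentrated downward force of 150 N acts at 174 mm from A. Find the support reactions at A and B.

A_x = 0, A_y = 86.80 N, B_y = 63.20 N

Taking moments about A: B_y·413 − 150·174 = 0 → B_y = 26100/413 = 63.1961 ≈ 63.20 N.
ΣF_y = 0: A_y + 63.1961 − 150 = 0 → A_y = 86.80 N.
ΣF_x = 0: no horizontal applied forces, so A_x = 0.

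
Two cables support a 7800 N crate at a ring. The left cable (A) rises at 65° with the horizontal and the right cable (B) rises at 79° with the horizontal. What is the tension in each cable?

ΣF_x = 0: −T_A·cos65° + T_B·cos79° = 0 → T_B = 2.21488·T_A.
ΣF_y = 0: T_A·sin65° + T_B·sin79° = 7800.
Substitute: T_A·(0.906308 + 2.21488·0.981627) = 7800 → T_A = 2532.06 ≈ 2532 N.
Then T_B = 2.21488 × 2532.06 = 5608 N.

T_A = 2532 N, T_B = 5608 N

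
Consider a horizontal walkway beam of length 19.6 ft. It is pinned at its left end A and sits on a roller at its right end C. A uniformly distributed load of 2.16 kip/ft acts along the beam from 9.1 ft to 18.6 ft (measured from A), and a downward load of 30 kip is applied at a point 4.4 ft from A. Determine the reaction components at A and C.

Resultant of the distributed load: 2.16 × 9.5 = 20.52 kip at 13.85 ft from A.
Moments about A: C_y·19.6 − (2.16·9.5)·13.85 − 30·4.4 = 0 → C_y = 416.202/19.6 = 21.2348 ≈ 21.23 kip.
ΣF_y = 0: A_y + 21.2348 − 2.16·9.5 − 30 = 0 → A_y = 29.29 kip.
ΣF_x = 0: no horizontal applied forces, so A_x = 0.

A_x = 0, A_y = 29.29 kip, C_y = 21.23 kip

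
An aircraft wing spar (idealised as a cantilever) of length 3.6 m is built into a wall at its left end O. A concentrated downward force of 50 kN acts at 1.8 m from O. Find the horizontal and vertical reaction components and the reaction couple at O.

ΣF_x = 0: O_x = 0.
ΣF_y = 0: O_y − 50 = 0 → O_y = 50.00 kN.
ΣM about O: M_O − 50·1.8 = 0 → M_O = 90.00 kN·m.

O_x = 0, O_y = 50.00 kN, M_O = 90.00 kN·m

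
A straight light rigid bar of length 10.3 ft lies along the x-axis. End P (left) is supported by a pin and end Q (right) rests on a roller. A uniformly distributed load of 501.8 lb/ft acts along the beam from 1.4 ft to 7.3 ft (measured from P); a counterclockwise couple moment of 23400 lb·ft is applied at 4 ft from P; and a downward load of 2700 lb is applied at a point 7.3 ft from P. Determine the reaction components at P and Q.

P_x = 0, P_y = 4769 lb, Q_y = 892.1 lb

Resultant of the distributed load: 501.8 × 5.9 = 2960.62 lb at 4.35 ft from P.
Taking moments about P: Q_y·10.3 − (501.8·5.9)·4.35 + 23400 − 2700·7.3 = 0 → Q_y = 9188.697/10.3 = 892.107 ≈ 892.1 lb.
ΣF_y = 0: P_y + 892.107 − 501.8·5.9 − 2700 = 0 → P_y = 4769 lb.
ΣF_x = 0: no horizontal applied forces, so P_x = 0.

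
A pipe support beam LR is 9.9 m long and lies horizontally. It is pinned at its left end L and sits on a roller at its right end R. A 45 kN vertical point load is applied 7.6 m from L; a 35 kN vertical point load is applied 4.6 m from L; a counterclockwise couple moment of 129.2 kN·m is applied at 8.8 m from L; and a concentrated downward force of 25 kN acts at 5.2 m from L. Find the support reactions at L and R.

L_x = 0, L_y = 54.11 kN, R_y = 50.89 kN

ΣM about L: R_y·9.9 − 45·7.6 − 35·4.6 + 129.2 − 25·5.2 = 0 → R_y = 503.8/9.9 = 50.8889 ≈ 50.89 kN.
ΣF_y = 0: L_y + 50.8889 − 45 − 35 − 25 = 0 → L_y = 54.11 kN.
ΣF_x = 0: no horizontal applied forces, so L_x = 0.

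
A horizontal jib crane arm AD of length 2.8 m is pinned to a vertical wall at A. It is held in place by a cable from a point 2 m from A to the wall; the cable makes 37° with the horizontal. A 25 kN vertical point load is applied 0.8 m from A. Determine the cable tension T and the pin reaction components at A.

T = 16.62 kN, A_x = 13.27 kN, A_y = 15.00 kN

ΣM about A: T·sin37°·2 − 25·0.8 = 0 → T = 20/(2·0.601815) = 16.6164 ≈ 16.62 kN.
ΣF_x = 0: A_x − T·cos37° = 0 → A_x = 16.6164 × 0.798636 = 13.27 kN.
ΣF_y = 0: A_y + T·sin37° − 25 = 0 → A_y = 25 − 16.6164 × 0.601815 = 15.00 kN.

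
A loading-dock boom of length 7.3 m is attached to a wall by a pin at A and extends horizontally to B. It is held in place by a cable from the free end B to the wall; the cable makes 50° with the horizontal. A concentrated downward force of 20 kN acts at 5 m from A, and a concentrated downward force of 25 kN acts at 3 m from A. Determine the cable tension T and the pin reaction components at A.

ΣM about A: T·sin50°·7.3 − 20·5 − 25·3 = 0 → T = 175/(7.3·0.766044) = 31.294 ≈ 31.29 kN.
ΣF_x = 0: A_x − T·cos50° = 0 → A_x = 31.294 × 0.642788 = 20.12 kN.
ΣF_y = 0: A_y + T·sin50° − 20 − 25 = 0 → A_y = 45 − 31.294 × 0.766044 = 21.03 kN.

T = 31.29 kN, A_x = 20.12 kN, A_y = 21.03 kN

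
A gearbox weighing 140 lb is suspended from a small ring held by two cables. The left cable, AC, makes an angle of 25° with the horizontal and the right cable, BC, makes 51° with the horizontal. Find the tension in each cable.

ΣF_x = 0: −T_AC·cos25° + T_BC·cos51° = 0 → T_BC = 1.44014·T_AC.
ΣF_y = 0: T_AC·sin25° + T_BC·sin51° = 140.
Substitute: T_AC·(0.422618 + 1.44014·0.777146) = 140 → T_AC = 90.802 ≈ 90.80 lb.
Then T_BC = 1.44014 × 90.802 = 130.8 lb.

T_AC = 90.80 lb, T_BC = 130.8 lb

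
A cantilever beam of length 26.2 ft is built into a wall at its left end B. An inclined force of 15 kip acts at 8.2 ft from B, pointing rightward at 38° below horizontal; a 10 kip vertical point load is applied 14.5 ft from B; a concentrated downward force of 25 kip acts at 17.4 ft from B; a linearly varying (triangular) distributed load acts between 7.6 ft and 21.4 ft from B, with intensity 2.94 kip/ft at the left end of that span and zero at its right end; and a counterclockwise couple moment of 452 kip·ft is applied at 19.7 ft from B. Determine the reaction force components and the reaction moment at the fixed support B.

B_x = -11.82 kip, B_y = 64.52 kip, M_B = 451.2 kip·ft

Resultant of the triangular load: ½ × 2.94 × 13.8 = 20.286 kip, acting at 12.2 ft from B (one-third of the span from the peak).
ΣF_x = 0: B_x + 15·cos38° = 0 → B_x = -11.82 kip.
ΣF_y = 0: B_y − 15·sin38° − 10 − 25 − ½·2.94·13.8 = 0 → B_y = 64.52 kip.
ΣM about B: M_B − 15·sin38°·8.2 − 10·14.5 − 25·17.4 − (½·2.94·13.8)·12.2 + 452 = 0 → M_B = 451.2 kip·ft.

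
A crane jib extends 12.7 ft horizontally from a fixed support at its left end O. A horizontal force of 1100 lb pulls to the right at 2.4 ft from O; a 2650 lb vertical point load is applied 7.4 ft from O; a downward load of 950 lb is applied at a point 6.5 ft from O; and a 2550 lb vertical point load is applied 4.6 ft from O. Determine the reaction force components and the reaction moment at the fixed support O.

O_x = -1100 lb, O_y = 6150 lb, M_O = 37520 lb·ft

ΣF_x = 0: O_x + 1100 = 0 → O_x = -1100 lb.
ΣF_y = 0: O_y − 2650 − 950 − 2550 = 0 → O_y = 6150 lb.
ΣM about O: M_O − 2650·7.4 − 950·6.5 − 2550·4.6 = 0 → M_O = 37520 lb·ft.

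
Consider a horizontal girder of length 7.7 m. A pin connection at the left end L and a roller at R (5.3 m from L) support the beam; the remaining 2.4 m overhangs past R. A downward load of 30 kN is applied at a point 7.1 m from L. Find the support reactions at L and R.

L_x = 0, L_y = -10.19 kN, R_y = 40.19 kN

Moments about L: R_y·5.3 − 30·7.1 = 0 → R_y = 213/5.3 = 40.1887 ≈ 40.19 kN.
ΣF_y = 0: L_y + 40.1887 − 30 = 0 → L_y = -10.19 kN.
ΣF_x = 0: no horizontal applied forces, so L_x = 0.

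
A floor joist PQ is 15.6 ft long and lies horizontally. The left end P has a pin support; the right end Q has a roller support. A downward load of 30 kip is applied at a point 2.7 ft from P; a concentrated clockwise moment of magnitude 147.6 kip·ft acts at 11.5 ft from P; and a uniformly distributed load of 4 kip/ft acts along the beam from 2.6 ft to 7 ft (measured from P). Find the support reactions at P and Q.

Resultant of the distributed load: 4 × 4.4 = 17.6 kip at 4.8 ft from P.
Moments about P: Q_y·15.6 − 30·2.7 − 147.6 − (4·4.4)·4.8 = 0 → Q_y = 313.08/15.6 = 20.0692 ≈ 20.07 kip.
ΣF_y = 0: P_y + 20.0692 − 30 − 4·4.4 = 0 → P_y = 27.53 kip.
ΣF_x = 0: no horizontal applied forces, so P_x = 0.

P_x = 0, P_y = 27.53 kip, Q_y = 20.07 kip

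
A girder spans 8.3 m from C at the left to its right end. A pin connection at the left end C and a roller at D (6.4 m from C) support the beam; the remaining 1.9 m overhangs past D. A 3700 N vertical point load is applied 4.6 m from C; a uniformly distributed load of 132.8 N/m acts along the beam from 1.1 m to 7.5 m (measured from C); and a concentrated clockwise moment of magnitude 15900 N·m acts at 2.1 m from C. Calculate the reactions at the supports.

C_x = 0, C_y = -1165 N, D_y = 5715 N

Resultant of the distributed load: 132.8 × 6.4 = 849.92 N at 4.3 m from C.
Moments about C: D_y·6.4 − 3700·4.6 − (132.8·6.4)·4.3 − 15900 = 0 → D_y = 36574.656/6.4 = 5714.79 ≈ 5715 N.
ΣF_y = 0: C_y + 5714.79 − 3700 − 132.8·6.4 = 0 → C_y = -1165 N.
ΣF_x = 0: no horizontal applied forces, so C_x = 0.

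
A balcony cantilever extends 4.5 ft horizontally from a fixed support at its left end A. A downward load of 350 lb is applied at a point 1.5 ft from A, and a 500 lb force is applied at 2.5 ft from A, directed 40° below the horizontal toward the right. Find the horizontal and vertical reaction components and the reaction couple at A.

A_x = -383.0 lb, A_y = 671.4 lb, M_A = 1328 lb·ft

ΣF_x = 0: A_x + 500·cos40° = 0 → A_x = -383.0 lb.
ΣF_y = 0: A_y − 350 − 500·sin40° = 0 → A_y = 671.4 lb.
ΣM about A: M_A − 350·1.5 − 500·sin40°·2.5 = 0 → M_A = 1328 lb·ft.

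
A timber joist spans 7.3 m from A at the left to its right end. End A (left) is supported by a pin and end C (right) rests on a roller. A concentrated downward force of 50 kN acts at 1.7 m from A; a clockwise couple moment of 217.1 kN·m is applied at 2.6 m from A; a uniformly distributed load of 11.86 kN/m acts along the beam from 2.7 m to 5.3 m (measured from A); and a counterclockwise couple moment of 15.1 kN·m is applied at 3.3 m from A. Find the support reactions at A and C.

Resultant of the distributed load: 11.86 × 2.6 = 30.836 kN at 4 m from A.
Moments about A: C_y·7.3 − 50·1.7 − 217.1 − (11.86·2.6)·4 + 15.1 = 0 → C_y = 410.344/7.3 = 56.2115 ≈ 56.21 kN.
ΣF_y = 0: A_y + 56.2115 − 50 − 11.86·2.6 = 0 → A_y = 24.62 kN.
ΣF_x = 0: no horizontal applied forces, so A_x = 0.

A_x = 0, A_y = 24.62 kN, C_y = 56.21 kN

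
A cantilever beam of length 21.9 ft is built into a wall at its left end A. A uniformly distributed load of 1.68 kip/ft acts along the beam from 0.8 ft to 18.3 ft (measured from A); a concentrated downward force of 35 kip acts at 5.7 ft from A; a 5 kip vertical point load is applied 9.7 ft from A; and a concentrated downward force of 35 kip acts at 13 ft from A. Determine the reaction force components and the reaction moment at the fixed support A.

Resultant of the distributed load: 1.68 × 17.5 = 29.4 kip at 9.55 ft from A.
ΣF_x = 0: A_x = 0.
ΣF_y = 0: A_y − 1.68·17.5 − 35 − 5 − 35 = 0 → A_y = 104.4 kip.
ΣM about A: M_A − (1.68·17.5)·9.55 − 35·5.7 − 5·9.7 − 35·13 = 0 → M_A = 983.8 kip·ft.

A_x = 0, A_y = 104.4 kip, M_A = 983.8 kip·ft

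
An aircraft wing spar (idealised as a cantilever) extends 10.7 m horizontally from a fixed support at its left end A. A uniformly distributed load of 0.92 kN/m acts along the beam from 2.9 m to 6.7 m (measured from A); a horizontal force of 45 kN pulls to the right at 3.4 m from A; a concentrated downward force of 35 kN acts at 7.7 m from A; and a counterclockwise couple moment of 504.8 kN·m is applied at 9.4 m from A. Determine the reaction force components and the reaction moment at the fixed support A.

Resultant of the distributed load: 0.92 × 3.8 = 3.496 kN at 4.8 m from A.
ΣF_x = 0: A_x + 45 = 0 → A_x = -45.00 kN.
ΣF_y = 0: A_y − 0.92·3.8 − 35 = 0 → A_y = 38.50 kN.
ΣM about A: M_A − (0.92·3.8)·4.8 − 35·7.7 + 504.8 = 0 → M_A = -218.5 kN·m.

A_x = -45.00 kN, A_y = 38.50 kN, M_A = -218.5 kN·m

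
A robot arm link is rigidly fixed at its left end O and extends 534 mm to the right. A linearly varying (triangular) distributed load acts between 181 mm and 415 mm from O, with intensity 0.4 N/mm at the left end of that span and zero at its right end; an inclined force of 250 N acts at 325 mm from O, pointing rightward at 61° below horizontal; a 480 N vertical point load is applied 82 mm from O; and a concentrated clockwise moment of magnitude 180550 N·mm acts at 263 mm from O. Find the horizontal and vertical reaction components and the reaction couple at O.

O_x = -121.2 N, O_y = 745.5 N, M_O = 303100 N·mm

Resultant of the triangular load: ½ × 0.4 × 234 = 46.8 N, acting at 259 mm from O (one-third of the span from the peak).
ΣF_x = 0: O_x + 250·cos61° = 0 → O_x = -121.2 N.
ΣF_y = 0: O_y − ½·0.4·234 − 250·sin61° − 480 = 0 → O_y = 745.5 N.
ΣM about O: M_O − (½·0.4·234)·259 − 250·sin61°·325 − 480·82 − 180550 = 0 → M_O = 303100 N·mm.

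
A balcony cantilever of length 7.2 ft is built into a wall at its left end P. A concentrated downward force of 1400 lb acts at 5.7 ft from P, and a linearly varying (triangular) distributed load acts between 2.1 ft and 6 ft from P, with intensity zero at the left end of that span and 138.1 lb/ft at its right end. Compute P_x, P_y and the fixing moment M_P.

P_x = 0, P_y = 1669 lb, M_P = 9246 lb·ft

Resultant of the triangular load: ½ × 138.1 × 3.9 = 269.295 lb, acting at 4.7 ft from P (one-third of the span from the peak).
ΣF_x = 0: P_x = 0.
ΣF_y = 0: P_y − 1400 − ½·138.1·3.9 = 0 → P_y = 1669 lb.
ΣM about P: M_P − 1400·5.7 − (½·138.1·3.9)·4.7 = 0 → M_P = 9246 lb·ft.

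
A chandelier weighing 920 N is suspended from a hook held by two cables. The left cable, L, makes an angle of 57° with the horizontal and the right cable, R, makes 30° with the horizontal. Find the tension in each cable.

T_L = 797.8 N, T_R = 501.8 N

ΣF_x = 0: −T_L·cos57° + T_R·cos30° = 0 → T_R = 0.628895·T_L.
ΣF_y = 0: T_L·sin57° + T_R·sin30° = 920.
Substitute: T_L·(0.838671 + 0.628895·0.5) = 920 → T_L = 797.836 ≈ 797.8 N.
Then T_R = 0.628895 × 797.836 = 501.8 N.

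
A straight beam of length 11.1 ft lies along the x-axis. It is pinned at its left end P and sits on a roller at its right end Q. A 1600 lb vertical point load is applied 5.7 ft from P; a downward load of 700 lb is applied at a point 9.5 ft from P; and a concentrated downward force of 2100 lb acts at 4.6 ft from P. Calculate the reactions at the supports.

P_x = 0, P_y = 2109 lb, Q_y = 2291 lb

ΣM about P: Q_y·11.1 − 1600·5.7 − 700·9.5 − 2100·4.6 = 0 → Q_y = 25430/11.1 = 2290.99 ≈ 2291 lb.
ΣF_y = 0: P_y + 2290.99 − 1600 − 700 − 2100 = 0 → P_y = 2109 lb.
ΣF_x = 0: no horizontal applied forces, so P_x = 0.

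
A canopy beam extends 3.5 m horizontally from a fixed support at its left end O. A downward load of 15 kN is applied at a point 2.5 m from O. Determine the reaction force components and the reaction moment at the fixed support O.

O_x = 0, O_y = 15.00 kN, M_O = 37.50 kN·m

ΣF_x = 0: O_x = 0.
ΣF_y = 0: O_y − 15 = 0 → O_y = 15.00 kN.
ΣM about O: M_O − 15·2.5 = 0 → M_O = 37.50 kN·m.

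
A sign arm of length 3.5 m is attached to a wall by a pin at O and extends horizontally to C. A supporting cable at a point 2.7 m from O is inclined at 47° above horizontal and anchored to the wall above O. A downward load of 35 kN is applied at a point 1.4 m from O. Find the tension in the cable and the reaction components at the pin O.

T = 24.81 kN, O_x = 16.92 kN, O_y = 16.85 kN

ΣM about O: T·sin47°·2.7 − 35·1.4 = 0 → T = 49/(2.7·0.731354) = 24.8145 ≈ 24.81 kN.
ΣF_x = 0: O_x − T·cos47° = 0 → O_x = 24.8145 × 0.681998 = 16.92 kN.
ΣF_y = 0: O_y + T·sin47° − 35 = 0 → O_y = 35 − 24.8145 × 0.731354 = 16.85 kN.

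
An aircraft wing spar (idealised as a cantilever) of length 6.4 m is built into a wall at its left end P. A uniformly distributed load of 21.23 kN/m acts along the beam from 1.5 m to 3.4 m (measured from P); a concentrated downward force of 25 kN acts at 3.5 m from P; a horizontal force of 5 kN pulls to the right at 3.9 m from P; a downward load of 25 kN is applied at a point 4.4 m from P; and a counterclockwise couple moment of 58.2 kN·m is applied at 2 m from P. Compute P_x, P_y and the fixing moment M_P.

P_x = -5.000 kN, P_y = 90.34 kN, M_P = 238.1 kN·m

Resultant of the distributed load: 21.23 × 1.9 = 40.337 kN at 2.45 m from P.
ΣF_x = 0: P_x + 5 = 0 → P_x = -5.000 kN.
ΣF_y = 0: P_y − 21.23·1.9 − 25 − 25 = 0 → P_y = 90.34 kN.
ΣM about P: M_P − (21.23·1.9)·2.45 − 25·3.5 − 25·4.4 + 58.2 = 0 → M_P = 238.1 kN·m.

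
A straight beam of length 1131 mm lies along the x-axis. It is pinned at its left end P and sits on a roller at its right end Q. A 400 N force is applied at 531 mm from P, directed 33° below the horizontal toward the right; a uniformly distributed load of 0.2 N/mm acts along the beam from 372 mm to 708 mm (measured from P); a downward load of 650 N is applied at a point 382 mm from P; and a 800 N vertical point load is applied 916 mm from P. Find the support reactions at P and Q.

Resultant of the distributed load: 0.2 × 336 = 67.2 N at 540 mm from P.
Moments about P: Q_y·1131 − 400·sin33°·531 − (0.2·336)·540 − 650·382 − 800·916 = 0 → Q_y = 1133070/1131 = 1001.83 ≈ 1002 N.
ΣF_y = 0: P_y + 1001.83 − 400·sin33° − 0.2·336 − 650 − 800 = 0 → P_y = 733.2 N.
ΣF_x = 0: P_x + 400·cos33° = 0 → P_x = -335.5 N.

P_x = -335.5 N, P_y = 733.2 N, Q_y = 1002 N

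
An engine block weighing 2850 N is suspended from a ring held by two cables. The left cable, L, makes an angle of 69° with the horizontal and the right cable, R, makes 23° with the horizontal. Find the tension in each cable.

ΣF_x = 0: −T_L·cos69° + T_R·cos23° = 0 → T_R = 0.389317·T_L.
ΣF_y = 0: T_L·sin69° + T_R·sin23° = 2850.
Substitute: T_L·(0.93358 + 0.389317·0.390731) = 2850 → T_L = 2625.04 ≈ 2625 N.
Then T_R = 0.389317 × 2625.04 = 1022 N.

T_L = 2625 N, T_R = 1022 N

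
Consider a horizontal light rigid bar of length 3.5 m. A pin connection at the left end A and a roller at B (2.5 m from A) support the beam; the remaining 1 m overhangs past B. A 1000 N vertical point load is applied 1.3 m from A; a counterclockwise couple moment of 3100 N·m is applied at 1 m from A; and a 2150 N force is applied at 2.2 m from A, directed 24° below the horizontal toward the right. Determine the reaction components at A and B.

ΣM about A: B_y·2.5 − 1000·1.3 + 3100 − 2150·sin24°·2.2 = 0 → B_y = 123.864/2.5 = 49.5456 ≈ 49.55 N.
ΣF_y = 0: A_y + 49.5456 − 1000 − 2150·sin24° = 0 → A_y = 1825 N.
ΣF_x = 0: A_x + 2150·cos24° = 0 → A_x = -1964 N.

A_x = -1964 N, A_y = 1825 N, B_y = 49.55 N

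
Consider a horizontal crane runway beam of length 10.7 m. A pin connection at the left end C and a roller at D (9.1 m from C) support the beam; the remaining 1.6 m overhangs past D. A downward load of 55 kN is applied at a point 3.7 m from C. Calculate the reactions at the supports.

C_x = 0, C_y = 32.64 kN, D_y = 22.36 kN

Taking moments about C: D_y·9.1 − 55·3.7 = 0 → D_y = 203.5/9.1 = 22.3626 ≈ 22.36 kN.
ΣF_y = 0: C_y + 22.3626 − 55 = 0 → C_y = 32.64 kN.
ΣF_x = 0: no horizontal applied forces, so C_x = 0.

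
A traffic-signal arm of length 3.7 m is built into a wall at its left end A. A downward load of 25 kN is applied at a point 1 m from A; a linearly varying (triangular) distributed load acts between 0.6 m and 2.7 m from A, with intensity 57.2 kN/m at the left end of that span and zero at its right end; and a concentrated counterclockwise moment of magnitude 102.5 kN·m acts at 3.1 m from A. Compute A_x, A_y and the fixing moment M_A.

Resultant of the triangular load: ½ × 57.2 × 2.1 = 60.06 kN, acting at 1.3 m from A (one-third of the span from the peak).
ΣF_x = 0: A_x = 0.
ΣF_y = 0: A_y − 25 − ½·57.2·2.1 = 0 → A_y = 85.06 kN.
ΣM about A: M_A − 25·1 − (½·57.2·2.1)·1.3 + 102.5 = 0 → M_A = 0.5780 kN·m.

A_x = 0, A_y = 85.06 kN, M_A = 0.5780 kN·m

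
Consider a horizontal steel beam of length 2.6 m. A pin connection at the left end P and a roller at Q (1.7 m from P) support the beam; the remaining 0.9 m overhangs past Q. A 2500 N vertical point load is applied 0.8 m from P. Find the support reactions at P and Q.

Taking moments about P: Q_y·1.7 − 2500·0.8 = 0 → Q_y = 2000/1.7 = 1176.47 ≈ 1176 N.
ΣF_y = 0: P_y + 1176.47 − 2500 = 0 → P_y = 1324 N.
ΣF_x = 0: no horizontal applied forces, so P_x = 0.

P_x = 0, P_y = 1324 N, Q_y = 1176 N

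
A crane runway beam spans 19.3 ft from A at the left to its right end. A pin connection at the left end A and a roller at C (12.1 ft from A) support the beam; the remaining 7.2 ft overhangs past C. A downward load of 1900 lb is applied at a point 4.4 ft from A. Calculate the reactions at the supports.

Moments about A: C_y·12.1 − 1900·4.4 = 0 → C_y = 8360/12.1 = 690.909 ≈ 690.9 lb.
ΣF_y = 0: A_y + 690.909 − 1900 = 0 → A_y = 1209 lb.
ΣF_x = 0: no horizontal applied forces, so A_x = 0.

A_x = 0, A_y = 1209 lb, C_y = 690.9 lb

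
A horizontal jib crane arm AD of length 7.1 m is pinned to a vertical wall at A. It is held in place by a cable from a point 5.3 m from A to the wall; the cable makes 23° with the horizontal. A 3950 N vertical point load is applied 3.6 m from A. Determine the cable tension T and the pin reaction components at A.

ΣM about A: T·sin23°·5.3 − 3950·3.6 = 0 → T = 14220/(5.3·0.390731) = 6866.66 ≈ 6867 N.
ΣF_x = 0: A_x − T·cos23° = 0 → A_x = 6866.66 × 0.920505 = 6321 N.
ΣF_y = 0: A_y + T·sin23° − 3950 = 0 → A_y = 3950 − 6866.66 × 0.390731 = 1267 N.

T = 6867 N, A_x = 6321 N, A_y = 1267 N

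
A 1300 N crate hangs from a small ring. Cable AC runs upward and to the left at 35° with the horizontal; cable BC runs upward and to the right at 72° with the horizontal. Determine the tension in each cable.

T_AC = 420.1 N, T_BC = 1114 N

ΣF_x = 0: −T_AC·cos35° + T_BC·cos72° = 0 → T_BC = 2.65083·T_AC.
ΣF_y = 0: T_AC·sin35° + T_BC·sin72° = 1300.
Substitute: T_AC·(0.573576 + 2.65083·0.951057) = 1300 → T_AC = 420.078 ≈ 420.1 N.
Then T_BC = 2.65083 × 420.078 = 1114 N.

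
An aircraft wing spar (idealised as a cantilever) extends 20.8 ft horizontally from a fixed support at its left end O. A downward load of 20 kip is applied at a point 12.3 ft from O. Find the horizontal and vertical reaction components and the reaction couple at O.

O_x = 0, O_y = 20.00 kip, M_O = 246.0 kip·ft

ΣF_x = 0: O_x = 0.
ΣF_y = 0: O_y − 20 = 0 → O_y = 20.00 kip.
ΣM about O: M_O − 20·12.3 = 0 → M_O = 246.0 kip·ft.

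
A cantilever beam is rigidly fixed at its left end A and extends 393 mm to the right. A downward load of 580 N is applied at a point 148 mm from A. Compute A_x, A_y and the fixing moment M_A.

ΣF_x = 0: A_x = 0.
ΣF_y = 0: A_y − 580 = 0 → A_y = 580.0 N.
ΣM about A: M_A − 580·148 = 0 → M_A = 85840 N·mm.

A_x = 0, A_y = 580.0 N, M_A = 85840 N·mm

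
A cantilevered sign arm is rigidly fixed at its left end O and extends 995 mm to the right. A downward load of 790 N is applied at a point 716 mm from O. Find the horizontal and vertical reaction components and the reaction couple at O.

ΣF_x = 0: O_x = 0.
ΣF_y = 0: O_y − 790 = 0 → O_y = 790.0 N.
ΣM about O: M_O − 790·716 = 0 → M_O = 565600 N·mm.

O_x = 0, O_y = 790.0 N, M_O = 565600 N·mm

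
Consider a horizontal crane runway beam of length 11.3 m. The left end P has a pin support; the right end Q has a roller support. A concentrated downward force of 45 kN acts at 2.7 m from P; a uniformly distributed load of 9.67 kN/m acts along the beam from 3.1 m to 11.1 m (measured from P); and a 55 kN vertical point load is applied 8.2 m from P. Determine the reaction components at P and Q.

Resultant of the distributed load: 9.67 × 8 = 77.36 kN at 7.1 m from P.
Moments about P: Q_y·11.3 − 45·2.7 − (9.67·8)·7.1 − 55·8.2 = 0 → Q_y = 1121.756/11.3 = 99.2704 ≈ 99.27 kN.
ΣF_y = 0: P_y + 99.2704 − 45 − 9.67·8 − 55 = 0 → P_y = 78.09 kN.
ΣF_x = 0: no horizontal applied forces, so P_x = 0.

P_x = 0, P_y = 78.09 kN, Q_y = 99.27 kN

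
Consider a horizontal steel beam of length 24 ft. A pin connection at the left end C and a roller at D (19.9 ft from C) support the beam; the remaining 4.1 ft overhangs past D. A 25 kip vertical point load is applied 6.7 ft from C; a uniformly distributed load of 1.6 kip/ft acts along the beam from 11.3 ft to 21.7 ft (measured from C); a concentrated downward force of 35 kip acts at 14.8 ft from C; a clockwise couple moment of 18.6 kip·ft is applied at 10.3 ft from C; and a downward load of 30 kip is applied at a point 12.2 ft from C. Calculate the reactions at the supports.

Resultant of the distributed load: 1.6 × 10.4 = 16.64 kip at 16.5 ft from C.
Moments about C: D_y·19.9 − 25·6.7 − (1.6·10.4)·16.5 − 35·14.8 − 18.6 − 30·12.2 = 0 → D_y = 1344.66/19.9 = 67.5709 ≈ 67.57 kip.
ΣF_y = 0: C_y + 67.5709 − 25 − 1.6·10.4 − 35 − 30 = 0 → C_y = 39.07 kip.
ΣF_x = 0: no horizontal applied forces, so C_x = 0.

C_x = 0, C_y = 39.07 kip, D_y = 67.57 kip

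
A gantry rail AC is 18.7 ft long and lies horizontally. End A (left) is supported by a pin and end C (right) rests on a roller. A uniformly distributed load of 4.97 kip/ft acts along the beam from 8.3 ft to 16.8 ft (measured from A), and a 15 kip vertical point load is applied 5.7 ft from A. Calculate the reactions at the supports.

Resultant of the distributed load: 4.97 × 8.5 = 42.245 kip at 12.55 ft from A.
Taking moments about A: C_y·18.7 − (4.97·8.5)·12.55 − 15·5.7 = 0 → C_y = 615.67475/18.7 = 32.9238 ≈ 32.92 kip.
ΣF_y = 0: A_y + 32.9238 − 4.97·8.5 − 15 = 0 → A_y = 24.32 kip.
ΣF_x = 0: no horizontal applied forces, so A_x = 0.

A_x = 0, A_y = 24.32 kip, C_y = 32.92 kip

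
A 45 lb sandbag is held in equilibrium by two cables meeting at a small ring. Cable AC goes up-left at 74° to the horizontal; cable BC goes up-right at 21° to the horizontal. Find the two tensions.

T_AC = 42.17 lb, T_BC = 12.45 lb

ΣF_x = 0: −T_AC·cos74° + T_BC·cos21° = 0 → T_BC = 0.295248·T_AC.
ΣF_y = 0: T_AC·sin74° + T_BC·sin21° = 45.
Substitute: T_AC·(0.961262 + 0.295248·0.358368) = 45 → T_AC = 42.1716 ≈ 42.17 lb.
Then T_BC = 0.295248 × 42.1716 = 12.45 lb.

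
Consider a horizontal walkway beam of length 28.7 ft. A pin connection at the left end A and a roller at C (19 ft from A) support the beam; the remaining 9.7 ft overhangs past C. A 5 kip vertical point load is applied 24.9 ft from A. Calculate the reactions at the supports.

A_x = 0, A_y = -1.553 kip, C_y = 6.553 kip

Moments about A: C_y·19 − 5·24.9 = 0 → C_y = 124.5/19 = 6.55263 ≈ 6.553 kip.
ΣF_y = 0: A_y + 6.55263 − 5 = 0 → A_y = -1.553 kip.
ΣF_x = 0: no horizontal applied forces, so A_x = 0.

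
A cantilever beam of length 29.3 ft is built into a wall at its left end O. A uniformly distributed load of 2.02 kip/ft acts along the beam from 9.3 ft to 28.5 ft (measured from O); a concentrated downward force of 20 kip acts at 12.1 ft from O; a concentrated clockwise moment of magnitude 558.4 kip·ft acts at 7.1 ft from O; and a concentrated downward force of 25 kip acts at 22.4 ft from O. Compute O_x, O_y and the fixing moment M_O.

O_x = 0, O_y = 83.78 kip, M_O = 2093 kip·ft

Resultant of the distributed load: 2.02 × 19.2 = 38.784 kip at 18.9 ft from O.
ΣF_x = 0: O_x = 0.
ΣF_y = 0: O_y − 2.02·19.2 − 20 − 25 = 0 → O_y = 83.78 kip.
ΣM about O: M_O − (2.02·19.2)·18.9 − 20·12.1 − 558.4 − 25·22.4 = 0 → M_O = 2093 kip·ft.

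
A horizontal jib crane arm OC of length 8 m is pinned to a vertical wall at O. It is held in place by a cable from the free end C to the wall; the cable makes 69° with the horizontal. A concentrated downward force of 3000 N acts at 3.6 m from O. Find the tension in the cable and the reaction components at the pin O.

ΣM about O: T·sin69°·8 − 3000·3.6 = 0 → T = 10800/(8·0.93358) = 1446.05 ≈ 1446 N.
ΣF_x = 0: O_x − T·cos69° = 0 → O_x = 1446.05 × 0.358368 = 518.2 N.
ΣF_y = 0: O_y + T·sin69° − 3000 = 0 → O_y = 3000 − 1446.05 × 0.93358 = 1650 N.

T = 1446 N, O_x = 518.2 N, O_y = 1650 N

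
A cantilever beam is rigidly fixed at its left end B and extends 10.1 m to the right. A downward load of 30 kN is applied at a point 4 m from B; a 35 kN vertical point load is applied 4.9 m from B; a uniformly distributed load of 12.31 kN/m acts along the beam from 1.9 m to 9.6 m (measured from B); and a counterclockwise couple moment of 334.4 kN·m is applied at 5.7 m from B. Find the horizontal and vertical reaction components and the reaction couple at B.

Resultant of the distributed load: 12.31 × 7.7 = 94.787 kN at 5.75 m from B.
ΣF_x = 0: B_x = 0.
ΣF_y = 0: B_y − 30 − 35 − 12.31·7.7 = 0 → B_y = 159.8 kN.
ΣM about B: M_B − 30·4 − 35·4.9 − (12.31·7.7)·5.75 + 334.4 = 0 → M_B = 502.1 kN·m.

B_x = 0, B_y = 159.8 kN, M_B = 502.1 kN·m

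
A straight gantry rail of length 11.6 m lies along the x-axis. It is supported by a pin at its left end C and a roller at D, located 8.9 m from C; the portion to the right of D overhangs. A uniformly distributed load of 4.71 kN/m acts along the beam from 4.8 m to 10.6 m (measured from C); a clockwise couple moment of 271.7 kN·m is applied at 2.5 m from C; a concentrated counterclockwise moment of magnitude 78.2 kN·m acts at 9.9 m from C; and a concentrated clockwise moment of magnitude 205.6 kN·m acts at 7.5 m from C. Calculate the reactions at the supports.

C_x = 0, C_y = -41.16 kN, D_y = 68.48 kN

Resultant of the distributed load: 4.71 × 5.8 = 27.318 kN at 7.7 m from C.
Moments about C: D_y·8.9 − (4.71·5.8)·7.7 − 271.7 + 78.2 − 205.6 = 0 → D_y = 609.4486/8.9 = 68.4774 ≈ 68.48 kN.
ΣF_y = 0: C_y + 68.4774 − 4.71·5.8 = 0 → C_y = -41.16 kN.
ΣF_x = 0: no horizontal applied forces, so C_x = 0.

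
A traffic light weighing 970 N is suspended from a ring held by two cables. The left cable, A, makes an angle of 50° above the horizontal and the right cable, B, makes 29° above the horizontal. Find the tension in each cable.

T_A = 864.3 N, T_B = 635.2 N

ΣF_x = 0: −T_A·cos50° + T_B·cos29° = 0 → T_B = 0.734934·T_A.
ΣF_y = 0: T_A·sin50° + T_B·sin29° = 970.
Substitute: T_A·(0.766044 + 0.734934·0.48481) = 970 → T_A = 864.26 ≈ 864.3 N.
Then T_B = 0.734934 × 864.26 = 635.2 N.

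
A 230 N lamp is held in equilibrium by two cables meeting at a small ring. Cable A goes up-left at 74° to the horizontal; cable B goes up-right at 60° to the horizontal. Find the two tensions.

T_A = 159.9 N, T_B = 88.13 N

ΣF_x = 0: −T_A·cos74° + T_B·cos60° = 0 → T_B = 0.551275·T_A.
ΣF_y = 0: T_A·sin74° + T_B·sin60° = 230.
Substitute: T_A·(0.961262 + 0.551275·0.866025) = 230 → T_A = 159.869 ≈ 159.9 N.
Then T_B = 0.551275 × 159.869 = 88.13 N.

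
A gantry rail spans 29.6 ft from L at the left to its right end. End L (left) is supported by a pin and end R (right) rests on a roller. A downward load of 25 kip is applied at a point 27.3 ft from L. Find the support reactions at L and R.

L_x = 0, L_y = 1.943 kip, R_y = 23.06 kip

Taking moments about L: R_y·29.6 − 25·27.3 = 0 → R_y = 682.5/29.6 = 23.0574 ≈ 23.06 kip.
ΣF_y = 0: L_y + 23.0574 − 25 = 0 → L_y = 1.943 kip.
ΣF_x = 0: no horizontal applied forces, so L_x = 0.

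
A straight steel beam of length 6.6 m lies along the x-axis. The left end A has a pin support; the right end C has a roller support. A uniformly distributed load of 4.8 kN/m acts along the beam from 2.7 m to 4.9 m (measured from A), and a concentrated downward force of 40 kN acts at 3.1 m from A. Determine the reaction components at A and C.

A_x = 0, A_y = 25.69 kN, C_y = 24.87 kN

Resultant of the distributed load: 4.8 × 2.2 = 10.56 kN at 3.8 m from A.
Taking moments about A: C_y·6.6 − (4.8·2.2)·3.8 − 40·3.1 = 0 → C_y = 164.128/6.6 = 24.8679 ≈ 24.87 kN.
ΣF_y = 0: A_y + 24.8679 − 4.8·2.2 − 40 = 0 → A_y = 25.69 kN.
ΣF_x = 0: no horizontal applied forces, so A_x = 0.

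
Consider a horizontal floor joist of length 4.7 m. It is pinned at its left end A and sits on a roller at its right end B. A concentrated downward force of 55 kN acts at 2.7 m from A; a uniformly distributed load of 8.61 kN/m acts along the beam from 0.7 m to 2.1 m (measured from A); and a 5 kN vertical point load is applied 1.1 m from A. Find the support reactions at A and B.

A_x = 0, A_y = 35.70 kN, B_y = 36.36 kN

Resultant of the distributed load: 8.61 × 1.4 = 12.054 kN at 1.4 m from A.
ΣM about A: B_y·4.7 − 55·2.7 − (8.61·1.4)·1.4 − 5·1.1 = 0 → B_y = 170.8756/4.7 = 36.3565 ≈ 36.36 kN.
ΣF_y = 0: A_y + 36.3565 − 55 − 8.61·1.4 − 5 = 0 → A_y = 35.70 kN.
ΣF_x = 0: no horizontal applied forces, so A_x = 0.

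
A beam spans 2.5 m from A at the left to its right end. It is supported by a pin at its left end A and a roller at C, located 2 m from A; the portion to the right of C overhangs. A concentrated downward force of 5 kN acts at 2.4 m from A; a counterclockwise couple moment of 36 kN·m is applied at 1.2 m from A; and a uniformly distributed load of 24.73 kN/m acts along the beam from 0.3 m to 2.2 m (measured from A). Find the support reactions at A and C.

A_x = 0, A_y = 34.62 kN, C_y = 17.37 kN

Resultant of the distributed load: 24.73 × 1.9 = 46.987 kN at 1.25 m from A.
Moments about A: C_y·2 − 5·2.4 + 36 − (24.73·1.9)·1.25 = 0 → C_y = 34.73375/2 = 17.3669 ≈ 17.37 kN.
ΣF_y = 0: A_y + 17.3669 − 5 − 24.73·1.9 = 0 → A_y = 34.62 kN.
ΣF_x = 0: no horizontal applied forces, so A_x = 0.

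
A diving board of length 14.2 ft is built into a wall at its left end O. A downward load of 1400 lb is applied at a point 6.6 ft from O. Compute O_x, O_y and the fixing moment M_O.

ΣF_x = 0: O_x = 0.
ΣF_y = 0: O_y − 1400 = 0 → O_y = 1400 lb.
ΣM about O: M_O − 1400·6.6 = 0 → M_O = 9240 lb·ft.

O_x = 0, O_y = 1400 lb, M_O = 9240 lb·ft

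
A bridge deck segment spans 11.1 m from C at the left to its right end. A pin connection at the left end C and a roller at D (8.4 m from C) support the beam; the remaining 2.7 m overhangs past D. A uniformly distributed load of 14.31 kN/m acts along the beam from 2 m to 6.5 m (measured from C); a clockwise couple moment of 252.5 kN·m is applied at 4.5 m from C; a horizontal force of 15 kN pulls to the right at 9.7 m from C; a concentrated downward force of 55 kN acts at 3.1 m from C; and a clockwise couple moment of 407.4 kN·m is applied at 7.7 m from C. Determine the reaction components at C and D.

C_x = -15.00 kN, C_y = -12.04 kN, D_y = 131.4 kN

Resultant of the distributed load: 14.31 × 4.5 = 64.395 kN at 4.25 m from C.
ΣM about C: D_y·8.4 − (14.31·4.5)·4.25 − 252.5 − 55·3.1 − 407.4 = 0 → D_y = 1104.07875/8.4 = 131.438 ≈ 131.4 kN.
ΣF_y = 0: C_y + 131.438 − 14.31·4.5 − 55 = 0 → C_y = -12.04 kN.
ΣF_x = 0: C_x + 15 = 0 → C_x = -15.00 kN.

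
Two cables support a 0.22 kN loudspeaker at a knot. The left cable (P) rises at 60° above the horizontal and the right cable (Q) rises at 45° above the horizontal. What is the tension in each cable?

T_P = 0.1611 kN, T_Q = 0.1139 kN

ΣF_x = 0: −T_P·cos60° + T_Q·cos45° = 0 → T_Q = 0.707107·T_P.
ΣF_y = 0: T_P·sin60° + T_Q·sin45° = 0.22.
Substitute: T_P·(0.866025 + 0.707107·0.707107) = 0.22 → T_P = 0.161051 ≈ 0.1611 kN.
Then T_Q = 0.707107 × 0.161051 = 0.1139 kN.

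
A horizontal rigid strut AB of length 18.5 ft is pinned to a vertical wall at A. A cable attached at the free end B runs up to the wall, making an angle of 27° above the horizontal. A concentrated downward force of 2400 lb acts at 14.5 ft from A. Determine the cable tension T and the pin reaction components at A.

T = 4143 lb, A_x = 3692 lb, A_y = 518.9 lb

ΣM about A: T·sin27°·18.5 − 2400·14.5 = 0 → T = 34800/(18.5·0.45399) = 4143.44 ≈ 4143 lb.
ΣF_x = 0: A_x − T·cos27° = 0 → A_x = 4143.44 × 0.891007 = 3692 lb.
ΣF_y = 0: A_y + T·sin27° − 2400 = 0 → A_y = 2400 − 4143.44 × 0.45399 = 518.9 lb.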